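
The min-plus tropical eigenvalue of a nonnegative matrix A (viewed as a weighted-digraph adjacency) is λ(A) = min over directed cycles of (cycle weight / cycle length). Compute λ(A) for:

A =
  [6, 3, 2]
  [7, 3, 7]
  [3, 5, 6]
λ(A) = 5/2

Enumerate directed cycles and compute their means (weight / length). Sample:
  cycle 0 → 0: weight = 6, length = 1, mean = 6/1 ≈ 6.000
  cycle 1 → 1: weight = 3, length = 1, mean = 3/1 ≈ 3.000
  cycle 2 → 2: weight = 6, length = 1, mean = 6/1 ≈ 6.000
  cycle 0 → 1 → 0: weight = 10, length = 2, mean = 10/2 ≈ 5.000
  cycle 0 → 2 → 0: weight = 5, length = 2, mean = 5/2 ≈ 2.500
  cycle 1 → 0 → 1: weight = 10, length = 2, mean = 10/2 ≈ 5.000
Minimum mean = 2.500, attained e.g. along the cycle 0 → 2 → 0 with weight 5 and length 2. So λ(A) = 5/2 = 5/2.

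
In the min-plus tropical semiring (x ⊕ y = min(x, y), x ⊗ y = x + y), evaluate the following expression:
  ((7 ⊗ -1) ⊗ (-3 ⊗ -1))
((7 ⊗ -1) ⊗ (-3 ⊗ -1)) = 2

Expand innermost to outermost. Recall ⊕ takes the minimum of its arguments and ⊗ takes their sum. Working out the expression ((7 ⊗ -1) ⊗ (-3 ⊗ -1)) gives 2.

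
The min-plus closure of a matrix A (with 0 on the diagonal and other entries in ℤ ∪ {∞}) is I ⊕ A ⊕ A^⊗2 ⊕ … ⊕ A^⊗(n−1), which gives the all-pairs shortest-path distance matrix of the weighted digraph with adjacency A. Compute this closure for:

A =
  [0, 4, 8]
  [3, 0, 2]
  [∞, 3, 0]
Closure =
  [0, 4, 6]
  [3, 0, 2]
  [6, 3, 0]

This is the Floyd-Warshall all-pairs shortest-path computation. For each intermediate vertex k = 0, 1, …, 2, update dist[i][j] ← min(dist[i][j], dist[i][k] + dist[k][j]). The final matrix gives, for each (i, j), the minimum total weight of any directed path from i to j (possibly empty when i = j).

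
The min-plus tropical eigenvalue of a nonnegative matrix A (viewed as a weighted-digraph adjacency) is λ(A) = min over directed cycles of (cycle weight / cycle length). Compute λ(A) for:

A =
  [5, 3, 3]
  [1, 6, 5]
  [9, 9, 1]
λ(A) = 1

Enumerate directed cycles and compute their means (weight / length). Sample:
  cycle 0 → 0: weight = 5, length = 1, mean = 5/1 ≈ 5.000
  cycle 1 → 1: weight = 6, length = 1, mean = 6/1 ≈ 6.000
  cycle 2 → 2: weight = 1, length = 1, mean = 1/1 ≈ 1.000
  cycle 0 → 1 → 0: weight = 4, length = 2, mean = 4/2 ≈ 2.000
  cycle 0 → 2 → 0: weight = 12, length = 2, mean = 12/2 ≈ 6.000
  cycle 1 → 0 → 1: weight = 4, length = 2, mean = 4/2 ≈ 2.000
Minimum mean = 1.000, attained e.g. along the cycle 2 → 2 with weight 1 and length 1. So λ(A) = 1/1 = 1.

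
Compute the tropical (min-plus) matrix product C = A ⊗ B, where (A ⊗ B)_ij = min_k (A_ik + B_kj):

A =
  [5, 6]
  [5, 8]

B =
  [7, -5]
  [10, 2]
A ⊗ B =
  [12, 0]
  [12, 0]

Apply the min-plus product entry-by-entry:
  C[0][0] = min over k of (A[0][0] + B[0][0] = 5 + 7 = 12, A[0][1] + B[1][0] = 6 + 10 = 16) = 12 (attained at k = 0)
  C[0][1] = min over k of (A[0][0] + B[0][1] = 5 + -5 = 0, A[0][1] + B[1][1] = 6 + 2 = 8) = 0 (attained at k = 0)
  C[1][0] = min over k of (A[1][0] + B[0][0] = 5 + 7 = 12, A[1][1] + B[1][0] = 8 + 10 = 18) = 12 (attained at k = 0)
  C[1][1] = min over k of (A[1][0] + B[0][1] = 5 + -5 = 0, A[1][1] + B[1][1] = 8 + 2 = 10) = 0 (attained at k = 0)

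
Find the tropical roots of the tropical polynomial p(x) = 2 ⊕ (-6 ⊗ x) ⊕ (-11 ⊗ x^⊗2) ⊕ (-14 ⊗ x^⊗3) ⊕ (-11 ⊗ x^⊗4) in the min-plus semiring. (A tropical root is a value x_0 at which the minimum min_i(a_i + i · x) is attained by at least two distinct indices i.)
Roots: {-3, 3, 5, 8}

Each tropical root is a break point of the lower envelope of the lines y = a_i + i · x (there are 5 lines, with slopes 0, 1, ..., 4). Only the lines that attain the minimum somewhere contribute to roots; other lines are dominated. Here the surviving (envelope) indices are i = 4, i = 3, i = 2, i = 1, i = 0.
Intersections between consecutive envelope lines give the roots: for adjacent envelope indices i < j the intersection is x = (a_i − a_j) / (j − i). Reading off the sorted break points: {-3, 3, 5, 8}.
Verification: at each break x_0, at least two indices attain the minimum of min_i(a_i + i · x_0).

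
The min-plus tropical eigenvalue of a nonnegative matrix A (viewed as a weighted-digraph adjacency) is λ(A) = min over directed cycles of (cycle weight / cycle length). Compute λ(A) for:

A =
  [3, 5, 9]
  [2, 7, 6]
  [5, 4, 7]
λ(A) = 3

Enumerate directed cycles and compute their means (weight / length). Sample:
  cycle 0 → 0: weight = 3, length = 1, mean = 3/1 ≈ 3.000
  cycle 1 → 1: weight = 7, length = 1, mean = 7/1 ≈ 7.000
  cycle 2 → 2: weight = 7, length = 1, mean = 7/1 ≈ 7.000
  cycle 0 → 1 → 0: weight = 7, length = 2, mean = 7/2 ≈ 3.500
  cycle 0 → 2 → 0: weight = 14, length = 2, mean = 14/2 ≈ 7.000
  cycle 1 → 0 → 1: weight = 7, length = 2, mean = 7/2 ≈ 3.500
Minimum mean = 3.000, attained e.g. along the cycle 0 → 0 with weight 3 and length 1. So λ(A) = 3/1 = 3.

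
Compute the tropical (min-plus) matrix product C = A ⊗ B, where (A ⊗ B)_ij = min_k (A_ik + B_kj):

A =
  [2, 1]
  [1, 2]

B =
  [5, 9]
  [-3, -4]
A ⊗ B =
  [-2, -3]
  [-1, -2]

Apply the min-plus product entry-by-entry:
  C[0][0] = min over k of (A[0][0] + B[0][0] = 2 + 5 = 7, A[0][1] + B[1][0] = 1 + -3 = -2) = -2 (attained at k = 1)
  C[0][1] = min over k of (A[0][0] + B[0][1] = 2 + 9 = 11, A[0][1] + B[1][1] = 1 + -4 = -3) = -3 (attained at k = 1)
  C[1][0] = min over k of (A[1][0] + B[0][0] = 1 + 5 = 6, A[1][1] + B[1][0] = 2 + -3 = -1) = -1 (attained at k = 1)
  C[1][1] = min over k of (A[1][0] + B[0][1] = 1 + 9 = 10, A[1][1] + B[1][1] = 2 + -4 = -2) = -2 (attained at k = 1)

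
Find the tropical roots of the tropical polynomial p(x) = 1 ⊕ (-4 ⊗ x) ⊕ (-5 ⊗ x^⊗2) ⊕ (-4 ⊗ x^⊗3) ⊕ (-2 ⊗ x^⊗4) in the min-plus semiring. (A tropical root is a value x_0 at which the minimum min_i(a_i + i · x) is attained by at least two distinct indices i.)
Roots: {-2, -1, 1, 5}

Each tropical root is a break point of the lower envelope of the lines y = a_i + i · x (there are 5 lines, with slopes 0, 1, ..., 4). Only the lines that attain the minimum somewhere contribute to roots; other lines are dominated. Here the surviving (envelope) indices are i = 4, i = 3, i = 2, i = 1, i = 0.
Intersections between consecutive envelope lines give the roots: for adjacent envelope indices i < j the intersection is x = (a_i − a_j) / (j − i). Reading off the sorted break points: {-2, -1, 1, 5}.
Verification: at each break x_0, at least two indices attain the minimum of min_i(a_i + i · x_0).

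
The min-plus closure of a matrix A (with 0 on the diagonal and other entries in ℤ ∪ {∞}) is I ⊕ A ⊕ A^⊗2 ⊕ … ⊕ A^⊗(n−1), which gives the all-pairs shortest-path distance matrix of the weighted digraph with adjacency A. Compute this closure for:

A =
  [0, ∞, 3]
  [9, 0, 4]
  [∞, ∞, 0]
Closure =
  [0, ∞, 3]
  [9, 0, 4]
  [∞, ∞, 0]

This is the Floyd-Warshall all-pairs shortest-path computation. For each intermediate vertex k = 0, 1, …, 2, update dist[i][j] ← min(dist[i][j], dist[i][k] + dist[k][j]). The final matrix gives, for each (i, j), the minimum total weight of any directed path from i to j (possibly empty when i = j).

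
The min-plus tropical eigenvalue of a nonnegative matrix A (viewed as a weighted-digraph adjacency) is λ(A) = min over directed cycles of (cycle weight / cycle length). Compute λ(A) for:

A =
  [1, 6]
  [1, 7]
λ(A) = 1

Enumerate directed cycles and compute their means (weight / length). Sample:
  cycle 0 → 0: weight = 1, length = 1, mean = 1/1 ≈ 1.000
  cycle 1 → 1: weight = 7, length = 1, mean = 7/1 ≈ 7.000
  cycle 0 → 1 → 0: weight = 7, length = 2, mean = 7/2 ≈ 3.500
  cycle 1 → 0 → 1: weight = 7, length = 2, mean = 7/2 ≈ 3.500
Minimum mean = 1.000, attained e.g. along the cycle 0 → 0 with weight 1 and length 1. So λ(A) = 1/1 = 1.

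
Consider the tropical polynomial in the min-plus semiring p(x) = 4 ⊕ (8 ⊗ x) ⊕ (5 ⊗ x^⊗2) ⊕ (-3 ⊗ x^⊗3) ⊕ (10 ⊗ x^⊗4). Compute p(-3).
p(-3) = -12

A tropical monomial a ⊗ x^⊗i evaluates to a + i · x. Evaluating each term at x = -3:
  Term 0 contributes 4 + 0 · -3 = 4
  Term 1 contributes 8 + 1 · -3 = 5
  Term 2 contributes 5 + 2 · -3 = -1
  Term 3 contributes -3 + 3 · -3 = -12
  Term 4 contributes 10 + 4 · -3 = -2
p(-3) = ⊕ of these = min[4, 5, -1, -12, -2] = -12.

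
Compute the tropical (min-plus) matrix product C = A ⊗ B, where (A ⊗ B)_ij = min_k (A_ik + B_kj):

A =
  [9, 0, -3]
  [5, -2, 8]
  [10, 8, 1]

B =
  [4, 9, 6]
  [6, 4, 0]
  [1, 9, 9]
A ⊗ B =
  [-2, 4, 0]
  [4, 2, -2]
  [2, 10, 8]

Apply the min-plus product entry-by-entry:
  C[0][0] = min over k of (A[0][0] + B[0][0] = 9 + 4 = 13, A[0][1] + B[1][0] = 0 + 6 = 6, A[0][2] + B[2][0] = -3 + 1 = -2) = -2 (attained at k = 2)
  C[0][1] = min over k of (A[0][0] + B[0][1] = 9 + 9 = 18, A[0][1] + B[1][1] = 0 + 4 = 4, A[0][2] + B[2][1] = -3 + 9 = 6) = 4 (attained at k = 1)
  C[0][2] = min over k of (A[0][0] + B[0][2] = 9 + 6 = 15, A[0][1] + B[1][2] = 0 + 0 = 0, A[0][2] + B[2][2] = -3 + 9 = 6) = 0 (attained at k = 1)
  C[1][0] = min over k of (A[1][0] + B[0][0] = 5 + 4 = 9, A[1][1] + B[1][0] = -2 + 6 = 4, A[1][2] + B[2][0] = 8 + 1 = 9) = 4 (attained at k = 1)
  C[1][1] = min over k of (A[1][0] + B[0][1] = 5 + 9 = 14, A[1][1] + B[1][1] = -2 + 4 = 2, A[1][2] + B[2][1] = 8 + 9 = 17) = 2 (attained at k = 1)
  C[1][2] = min over k of (A[1][0] + B[0][2] = 5 + 6 = 11, A[1][1] + B[1][2] = -2 + 0 = -2, A[1][2] + B[2][2] = 8 + 9 = 17) = -2 (attained at k = 1)
  C[2][0] = min over k of (A[2][0] + B[0][0] = 10 + 4 = 14, A[2][1] + B[1][0] = 8 + 6 = 14, A[2][2] + B[2][0] = 1 + 1 = 2) = 2 (attained at k = 2)
  C[2][1] = min over k of (A[2][0] + B[0][1] = 10 + 9 = 19, A[2][1] + B[1][1] = 8 + 4 = 12, A[2][2] + B[2][1] = 1 + 9 = 10) = 10 (attained at k = 2)
  C[2][2] = min over k of (A[2][0] + B[0][2] = 10 + 6 = 16, A[2][1] + B[1][2] = 8 + 0 = 8, A[2][2] + B[2][2] = 1 + 9 = 10) = 8 (attained at k = 1)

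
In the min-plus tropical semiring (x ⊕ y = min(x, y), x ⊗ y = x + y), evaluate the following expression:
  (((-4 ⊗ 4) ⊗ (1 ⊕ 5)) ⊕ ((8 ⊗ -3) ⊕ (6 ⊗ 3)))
(((-4 ⊗ 4) ⊗ (1 ⊕ 5)) ⊕ ((8 ⊗ -3) ⊕ (6 ⊗ 3))) = 1

Expand innermost to outermost. Recall ⊕ takes the minimum of its arguments and ⊗ takes their sum. Working out the expression (((-4 ⊗ 4) ⊗ (1 ⊕ 5)) ⊕ ((8 ⊗ -3) ⊕ (6 ⊗ 3))) gives 1.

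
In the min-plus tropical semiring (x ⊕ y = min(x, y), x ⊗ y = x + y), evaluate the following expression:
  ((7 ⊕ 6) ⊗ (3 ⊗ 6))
((7 ⊕ 6) ⊗ (3 ⊗ 6)) = 15

Expand innermost to outermost. Recall ⊕ takes the minimum of its arguments and ⊗ takes their sum. Working out the expression ((7 ⊕ 6) ⊗ (3 ⊗ 6)) gives 15.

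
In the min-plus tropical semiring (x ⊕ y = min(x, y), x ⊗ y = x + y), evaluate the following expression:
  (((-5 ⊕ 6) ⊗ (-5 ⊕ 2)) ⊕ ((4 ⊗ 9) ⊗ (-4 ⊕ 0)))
(((-5 ⊕ 6) ⊗ (-5 ⊕ 2)) ⊕ ((4 ⊗ 9) ⊗ (-4 ⊕ 0))) = -10

Expand innermost to outermost. Recall ⊕ takes the minimum of its arguments and ⊗ takes their sum. Working out the expression (((-5 ⊕ 6) ⊗ (-5 ⊕ 2)) ⊕ ((4 ⊗ 9) ⊗ (-4 ⊕ 0))) gives -10.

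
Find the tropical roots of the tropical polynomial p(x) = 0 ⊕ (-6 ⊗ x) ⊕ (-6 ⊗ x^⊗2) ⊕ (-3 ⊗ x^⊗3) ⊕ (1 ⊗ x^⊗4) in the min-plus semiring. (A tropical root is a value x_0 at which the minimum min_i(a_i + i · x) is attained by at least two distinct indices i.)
Roots: {-4, -3, 0, 6}

Each tropical root is a break point of the lower envelope of the lines y = a_i + i · x (there are 5 lines, with slopes 0, 1, ..., 4). Only the lines that attain the minimum somewhere contribute to roots; other lines are dominated. Here the surviving (envelope) indices are i = 4, i = 3, i = 2, i = 1, i = 0.
Intersections between consecutive envelope lines give the roots: for adjacent envelope indices i < j the intersection is x = (a_i − a_j) / (j − i). Reading off the sorted break points: {-4, -3, 0, 6}.
Verification: at each break x_0, at least two indices attain the minimum of min_i(a_i + i · x_0).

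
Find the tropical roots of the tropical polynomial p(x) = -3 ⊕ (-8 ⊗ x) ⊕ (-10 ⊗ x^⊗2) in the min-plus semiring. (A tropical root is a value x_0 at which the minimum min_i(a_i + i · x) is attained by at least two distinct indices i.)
Roots: {2, 5}

Each tropical root is a break point of the lower envelope of the lines y = a_i + i · x (there are 3 lines, with slopes 0, 1, ..., 2). Only the lines that attain the minimum somewhere contribute to roots; other lines are dominated. Here the surviving (envelope) indices are i = 2, i = 1, i = 0.
Intersections between consecutive envelope lines give the roots: for adjacent envelope indices i < j the intersection is x = (a_i − a_j) / (j − i). Reading off the sorted break points: {2, 5}.
Verification: at each break x_0, at least two indices attain the minimum of min_i(a_i + i · x_0).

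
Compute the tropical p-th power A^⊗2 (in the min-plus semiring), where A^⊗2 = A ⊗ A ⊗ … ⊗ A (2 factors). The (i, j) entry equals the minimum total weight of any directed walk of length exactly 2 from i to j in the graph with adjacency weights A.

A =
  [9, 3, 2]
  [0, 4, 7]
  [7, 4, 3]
A^⊗2 =
  [3, 6, 5]
  [4, 3, 2]
  [4, 7, 6]

Each entry (A^⊗2)_ij equals the minimum over all length-2 walks i = v_0 → v_1 → … → v_2 = j of Σ_t A[v_t][v_{t+1}]. For example, for (i, j) = (0, 2) we minimise over 3 possible intermediate vertex sequences; the minimum is 5, attained along the walk 0 → 2 → 2.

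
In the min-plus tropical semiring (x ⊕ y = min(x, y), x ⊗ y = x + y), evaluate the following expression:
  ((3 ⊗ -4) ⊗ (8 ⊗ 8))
((3 ⊗ -4) ⊗ (8 ⊗ 8)) = 15

Expand innermost to outermost. Recall ⊕ takes the minimum of its arguments and ⊗ takes their sum. Working out the expression ((3 ⊗ -4) ⊗ (8 ⊗ 8)) gives 15.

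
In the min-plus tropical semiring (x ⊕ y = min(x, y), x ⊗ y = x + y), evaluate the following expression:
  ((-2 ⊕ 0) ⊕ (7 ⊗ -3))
((-2 ⊕ 0) ⊕ (7 ⊗ -3)) = -2

Expand innermost to outermost. Recall ⊕ takes the minimum of its arguments and ⊗ takes their sum. Working out the expression ((-2 ⊕ 0) ⊕ (7 ⊗ -3)) gives -2.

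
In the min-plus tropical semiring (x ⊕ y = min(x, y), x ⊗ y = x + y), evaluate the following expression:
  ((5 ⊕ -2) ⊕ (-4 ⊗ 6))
((5 ⊕ -2) ⊕ (-4 ⊗ 6)) = -2

Expand innermost to outermost. Recall ⊕ takes the minimum of its arguments and ⊗ takes their sum. Working out the expression ((5 ⊕ -2) ⊕ (-4 ⊗ 6)) gives -2.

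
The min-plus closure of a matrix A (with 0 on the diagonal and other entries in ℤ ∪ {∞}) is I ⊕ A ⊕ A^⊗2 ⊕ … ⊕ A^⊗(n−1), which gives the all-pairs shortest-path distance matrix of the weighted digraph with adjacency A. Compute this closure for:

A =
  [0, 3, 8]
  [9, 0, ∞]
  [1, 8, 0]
Closure =
  [0, 3, 8]
  [9, 0, 17]
  [1, 4, 0]

This is the Floyd-Warshall all-pairs shortest-path computation. For each intermediate vertex k = 0, 1, …, 2, update dist[i][j] ← min(dist[i][j], dist[i][k] + dist[k][j]). The final matrix gives, for each (i, j), the minimum total weight of any directed path from i to j (possibly empty when i = j).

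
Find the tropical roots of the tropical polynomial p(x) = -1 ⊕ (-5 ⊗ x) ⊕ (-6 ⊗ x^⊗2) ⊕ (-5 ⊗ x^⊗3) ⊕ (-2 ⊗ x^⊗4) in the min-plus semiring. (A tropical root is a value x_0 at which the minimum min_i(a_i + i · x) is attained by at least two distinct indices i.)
Roots: {-3, -1, 1, 4}

Each tropical root is a break point of the lower envelope of the lines y = a_i + i · x (there are 5 lines, with slopes 0, 1, ..., 4). Only the lines that attain the minimum somewhere contribute to roots; other lines are dominated. Here the surviving (envelope) indices are i = 4, i = 3, i = 2, i = 1, i = 0.
Intersections between consecutive envelope lines give the roots: for adjacent envelope indices i < j the intersection is x = (a_i − a_j) / (j − i). Reading off the sorted break points: {-3, -1, 1, 4}.
Verification: at each break x_0, at least two indices attain the minimum of min_i(a_i + i · x_0).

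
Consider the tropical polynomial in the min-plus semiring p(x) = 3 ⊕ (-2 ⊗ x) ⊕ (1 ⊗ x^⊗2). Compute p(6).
p(6) = 3

A tropical monomial a ⊗ x^⊗i evaluates to a + i · x. Evaluating each term at x = 6:
  Term 0 contributes 3 + 0 · 6 = 3
  Term 1 contributes -2 + 1 · 6 = 4
  Term 2 contributes 1 + 2 · 6 = 13
p(6) = ⊕ of these = min[3, 4, 13] = 3.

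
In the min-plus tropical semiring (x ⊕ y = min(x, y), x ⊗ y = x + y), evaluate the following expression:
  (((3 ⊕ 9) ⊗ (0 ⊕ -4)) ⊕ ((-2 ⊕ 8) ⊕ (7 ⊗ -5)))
(((3 ⊕ 9) ⊗ (0 ⊕ -4)) ⊕ ((-2 ⊕ 8) ⊕ (7 ⊗ -5))) = -2

Expand innermost to outermost. Recall ⊕ takes the minimum of its arguments and ⊗ takes their sum. Working out the expression (((3 ⊕ 9) ⊗ (0 ⊕ -4)) ⊕ ((-2 ⊕ 8) ⊕ (7 ⊗ -5))) gives -2.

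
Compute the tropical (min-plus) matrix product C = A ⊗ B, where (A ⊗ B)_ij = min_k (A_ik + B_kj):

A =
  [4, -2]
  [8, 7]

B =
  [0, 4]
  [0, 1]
A ⊗ B =
  [-2, -1]
  [7, 8]

Apply the min-plus product entry-by-entry:
  C[0][0] = min over k of (A[0][0] + B[0][0] = 4 + 0 = 4, A[0][1] + B[1][0] = -2 + 0 = -2) = -2 (attained at k = 1)
  C[0][1] = min over k of (A[0][0] + B[0][1] = 4 + 4 = 8, A[0][1] + B[1][1] = -2 + 1 = -1) = -1 (attained at k = 1)
  C[1][0] = min over k of (A[1][0] + B[0][0] = 8 + 0 = 8, A[1][1] + B[1][0] = 7 + 0 = 7) = 7 (attained at k = 1)
  C[1][1] = min over k of (A[1][0] + B[0][1] = 8 + 4 = 12, A[1][1] + B[1][1] = 7 + 1 = 8) = 8 (attained at k = 1)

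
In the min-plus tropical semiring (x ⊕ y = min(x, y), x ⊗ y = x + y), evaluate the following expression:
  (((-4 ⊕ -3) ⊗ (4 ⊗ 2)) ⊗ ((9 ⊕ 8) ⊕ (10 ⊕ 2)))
(((-4 ⊕ -3) ⊗ (4 ⊗ 2)) ⊗ ((9 ⊕ 8) ⊕ (10 ⊕ 2))) = 4

Expand innermost to outermost. Recall ⊕ takes the minimum of its arguments and ⊗ takes their sum. Working out the expression (((-4 ⊕ -3) ⊗ (4 ⊗ 2)) ⊗ ((9 ⊕ 8) ⊕ (10 ⊕ 2))) gives 4.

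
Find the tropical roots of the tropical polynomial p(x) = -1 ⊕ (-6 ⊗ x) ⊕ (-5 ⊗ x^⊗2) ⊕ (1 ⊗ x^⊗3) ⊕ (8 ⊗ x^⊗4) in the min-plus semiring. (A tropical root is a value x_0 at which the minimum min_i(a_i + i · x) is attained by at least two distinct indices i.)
Roots: {-7, -6, -1, 5}

Each tropical root is a break point of the lower envelope of the lines y = a_i + i · x (there are 5 lines, with slopes 0, 1, ..., 4). Only the lines that attain the minimum somewhere contribute to roots; other lines are dominated. Here the surviving (envelope) indices are i = 4, i = 3, i = 2, i = 1, i = 0.
Intersections between consecutive envelope lines give the roots: for adjacent envelope indices i < j the intersection is x = (a_i − a_j) / (j − i). Reading off the sorted break points: {-7, -6, -1, 5}.
Verification: at each break x_0, at least two indices attain the minimum of min_i(a_i + i · x_0).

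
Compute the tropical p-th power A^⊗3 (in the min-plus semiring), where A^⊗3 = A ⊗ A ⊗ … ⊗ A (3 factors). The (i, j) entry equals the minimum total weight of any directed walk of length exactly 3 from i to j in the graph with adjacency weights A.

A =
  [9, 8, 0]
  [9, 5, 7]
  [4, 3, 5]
A^⊗3 =
  [9, 8, 4]
  [13, 12, 11]
  [8, 7, 9]

Each entry (A^⊗3)_ij equals the minimum over all length-3 walks i = v_0 → v_1 → … → v_3 = j of Σ_t A[v_t][v_{t+1}]. For example, for (i, j) = (0, 2) we minimise over 9 possible intermediate vertex sequences; the minimum is 4, attained along the walk 0 → 2 → 0 → 2.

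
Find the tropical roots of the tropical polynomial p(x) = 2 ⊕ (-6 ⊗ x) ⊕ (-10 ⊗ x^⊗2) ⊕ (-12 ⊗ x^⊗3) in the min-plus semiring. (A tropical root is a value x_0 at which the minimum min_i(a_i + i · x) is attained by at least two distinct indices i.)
Roots: {2, 4, 8}

Each tropical root is a break point of the lower envelope of the lines y = a_i + i · x (there are 4 lines, with slopes 0, 1, ..., 3). Only the lines that attain the minimum somewhere contribute to roots; other lines are dominated. Here the surviving (envelope) indices are i = 3, i = 2, i = 1, i = 0.
Intersections between consecutive envelope lines give the roots: for adjacent envelope indices i < j the intersection is x = (a_i − a_j) / (j − i). Reading off the sorted break points: {2, 4, 8}.
Verification: at each break x_0, at least two indices attain the minimum of min_i(a_i + i · x_0).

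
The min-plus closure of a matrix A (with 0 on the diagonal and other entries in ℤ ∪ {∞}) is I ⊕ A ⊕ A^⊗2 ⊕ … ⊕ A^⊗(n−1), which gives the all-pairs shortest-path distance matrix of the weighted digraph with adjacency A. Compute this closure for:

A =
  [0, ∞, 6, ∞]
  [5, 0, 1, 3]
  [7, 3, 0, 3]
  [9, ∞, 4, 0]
Closure =
  [0, 9, 6, 9]
  [5, 0, 1, 3]
  [7, 3, 0, 3]
  [9, 7, 4, 0]

This is the Floyd-Warshall all-pairs shortest-path computation. For each intermediate vertex k = 0, 1, …, 3, update dist[i][j] ← min(dist[i][j], dist[i][k] + dist[k][j]). The final matrix gives, for each (i, j), the minimum total weight of any directed path from i to j (possibly empty when i = j).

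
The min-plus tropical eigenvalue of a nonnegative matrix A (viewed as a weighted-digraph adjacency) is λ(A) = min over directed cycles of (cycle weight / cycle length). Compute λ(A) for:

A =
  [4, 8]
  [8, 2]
λ(A) = 2

Enumerate directed cycles and compute their means (weight / length). Sample:
  cycle 0 → 0: weight = 4, length = 1, mean = 4/1 ≈ 4.000
  cycle 1 → 1: weight = 2, length = 1, mean = 2/1 ≈ 2.000
  cycle 0 → 1 → 0: weight = 16, length = 2, mean = 16/2 ≈ 8.000
  cycle 1 → 0 → 1: weight = 16, length = 2, mean = 16/2 ≈ 8.000
Minimum mean = 2.000, attained e.g. along the cycle 1 → 1 with weight 2 and length 1. So λ(A) = 2/1 = 2.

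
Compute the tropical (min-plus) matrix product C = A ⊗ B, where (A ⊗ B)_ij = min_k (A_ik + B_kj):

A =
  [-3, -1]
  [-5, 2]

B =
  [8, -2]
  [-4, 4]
A ⊗ B =
  [-5, -5]
  [-2, -7]

Apply the min-plus product entry-by-entry:
  C[0][0] = min over k of (A[0][0] + B[0][0] = -3 + 8 = 5, A[0][1] + B[1][0] = -1 + -4 = -5) = -5 (attained at k = 1)
  C[0][1] = min over k of (A[0][0] + B[0][1] = -3 + -2 = -5, A[0][1] + B[1][1] = -1 + 4 = 3) = -5 (attained at k = 0)
  C[1][0] = min over k of (A[1][0] + B[0][0] = -5 + 8 = 3, A[1][1] + B[1][0] = 2 + -4 = -2) = -2 (attained at k = 1)
  C[1][1] = min over k of (A[1][0] + B[0][1] = -5 + -2 = -7, A[1][1] + B[1][1] = 2 + 4 = 6) = -7 (attained at k = 0)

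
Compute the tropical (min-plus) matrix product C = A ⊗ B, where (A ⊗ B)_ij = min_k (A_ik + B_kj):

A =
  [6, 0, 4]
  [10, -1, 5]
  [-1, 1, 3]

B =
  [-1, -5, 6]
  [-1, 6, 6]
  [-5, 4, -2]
A ⊗ B =
  [-1, 1, 2]
  [-2, 5, 3]
  [-2, -6, 1]

Apply the min-plus product entry-by-entry:
  C[0][0] = min over k of (A[0][0] + B[0][0] = 6 + -1 = 5, A[0][1] + B[1][0] = 0 + -1 = -1, A[0][2] + B[2][0] = 4 + -5 = -1) = -1 (attained at k = 1)
  C[0][1] = min over k of (A[0][0] + B[0][1] = 6 + -5 = 1, A[0][1] + B[1][1] = 0 + 6 = 6, A[0][2] + B[2][1] = 4 + 4 = 8) = 1 (attained at k = 0)
  C[0][2] = min over k of (A[0][0] + B[0][2] = 6 + 6 = 12, A[0][1] + B[1][2] = 0 + 6 = 6, A[0][2] + B[2][2] = 4 + -2 = 2) = 2 (attained at k = 2)
  C[1][0] = min over k of (A[1][0] + B[0][0] = 10 + -1 = 9, A[1][1] + B[1][0] = -1 + -1 = -2, A[1][2] + B[2][0] = 5 + -5 = 0) = -2 (attained at k = 1)
  C[1][1] = min over k of (A[1][0] + B[0][1] = 10 + -5 = 5, A[1][1] + B[1][1] = -1 + 6 = 5, A[1][2] + B[2][1] = 5 + 4 = 9) = 5 (attained at k = 0)
  C[1][2] = min over k of (A[1][0] + B[0][2] = 10 + 6 = 16, A[1][1] + B[1][2] = -1 + 6 = 5, A[1][2] + B[2][2] = 5 + -2 = 3) = 3 (attained at k = 2)
  C[2][0] = min over k of (A[2][0] + B[0][0] = -1 + -1 = -2, A[2][1] + B[1][0] = 1 + -1 = 0, A[2][2] + B[2][0] = 3 + -5 = -2) = -2 (attained at k = 0)
  C[2][1] = min over k of (A[2][0] + B[0][1] = -1 + -5 = -6, A[2][1] + B[1][1] = 1 + 6 = 7, A[2][2] + B[2][1] = 3 + 4 = 7) = -6 (attained at k = 0)
  C[2][2] = min over k of (A[2][0] + B[0][2] = -1 + 6 = 5, A[2][1] + B[1][2] = 1 + 6 = 7, A[2][2] + B[2][2] = 3 + -2 = 1) = 1 (attained at k = 2)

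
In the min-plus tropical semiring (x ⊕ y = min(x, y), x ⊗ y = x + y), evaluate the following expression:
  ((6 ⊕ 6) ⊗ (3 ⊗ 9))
((6 ⊕ 6) ⊗ (3 ⊗ 9)) = 18

Expand innermost to outermost. Recall ⊕ takes the minimum of its arguments and ⊗ takes their sum. Working out the expression ((6 ⊕ 6) ⊗ (3 ⊗ 9)) gives 18.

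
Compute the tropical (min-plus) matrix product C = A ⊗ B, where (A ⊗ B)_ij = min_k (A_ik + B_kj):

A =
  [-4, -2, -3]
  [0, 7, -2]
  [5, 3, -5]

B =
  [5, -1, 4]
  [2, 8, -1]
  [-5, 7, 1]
A ⊗ B =
  [-8, -5, -3]
  [-7, -1, -1]
  [-10, 2, -4]

Apply the min-plus product entry-by-entry:
  C[0][0] = min over k of (A[0][0] + B[0][0] = -4 + 5 = 1, A[0][1] + B[1][0] = -2 + 2 = 0, A[0][2] + B[2][0] = -3 + -5 = -8) = -8 (attained at k = 2)
  C[0][1] = min over k of (A[0][0] + B[0][1] = -4 + -1 = -5, A[0][1] + B[1][1] = -2 + 8 = 6, A[0][2] + B[2][1] = -3 + 7 = 4) = -5 (attained at k = 0)
  C[0][2] = min over k of (A[0][0] + B[0][2] = -4 + 4 = 0, A[0][1] + B[1][2] = -2 + -1 = -3, A[0][2] + B[2][2] = -3 + 1 = -2) = -3 (attained at k = 1)
  C[1][0] = min over k of (A[1][0] + B[0][0] = 0 + 5 = 5, A[1][1] + B[1][0] = 7 + 2 = 9, A[1][2] + B[2][0] = -2 + -5 = -7) = -7 (attained at k = 2)
  C[1][1] = min over k of (A[1][0] + B[0][1] = 0 + -1 = -1, A[1][1] + B[1][1] = 7 + 8 = 15, A[1][2] + B[2][1] = -2 + 7 = 5) = -1 (attained at k = 0)
  C[1][2] = min over k of (A[1][0] + B[0][2] = 0 + 4 = 4, A[1][1] + B[1][2] = 7 + -1 = 6, A[1][2] + B[2][2] = -2 + 1 = -1) = -1 (attained at k = 2)
  C[2][0] = min over k of (A[2][0] + B[0][0] = 5 + 5 = 10, A[2][1] + B[1][0] = 3 + 2 = 5, A[2][2] + B[2][0] = -5 + -5 = -10) = -10 (attained at k = 2)
  C[2][1] = min over k of (A[2][0] + B[0][1] = 5 + -1 = 4, A[2][1] + B[1][1] = 3 + 8 = 11, A[2][2] + B[2][1] = -5 + 7 = 2) = 2 (attained at k = 2)
  C[2][2] = min over k of (A[2][0] + B[0][2] = 5 + 4 = 9, A[2][1] + B[1][2] = 3 + -1 = 2, A[2][2] + B[2][2] = -5 + 1 = -4) = -4 (attained at k = 2)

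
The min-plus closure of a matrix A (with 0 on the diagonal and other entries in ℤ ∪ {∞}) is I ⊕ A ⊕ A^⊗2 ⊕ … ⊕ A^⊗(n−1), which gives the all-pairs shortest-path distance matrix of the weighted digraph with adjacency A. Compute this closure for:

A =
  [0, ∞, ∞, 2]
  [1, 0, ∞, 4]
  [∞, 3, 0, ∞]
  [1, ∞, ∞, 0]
Closure =
  [0, ∞, ∞, 2]
  [1, 0, ∞, 3]
  [4, 3, 0, 6]
  [1, ∞, ∞, 0]

This is the Floyd-Warshall all-pairs shortest-path computation. For each intermediate vertex k = 0, 1, …, 3, update dist[i][j] ← min(dist[i][j], dist[i][k] + dist[k][j]). The final matrix gives, for each (i, j), the minimum total weight of any directed path from i to j (possibly empty when i = j).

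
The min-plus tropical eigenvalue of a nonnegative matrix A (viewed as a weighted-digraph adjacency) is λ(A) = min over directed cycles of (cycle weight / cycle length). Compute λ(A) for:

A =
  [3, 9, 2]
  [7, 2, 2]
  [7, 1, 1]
λ(A) = 1

Enumerate directed cycles and compute their means (weight / length). Sample:
  cycle 0 → 0: weight = 3, length = 1, mean = 3/1 ≈ 3.000
  cycle 1 → 1: weight = 2, length = 1, mean = 2/1 ≈ 2.000
  cycle 2 → 2: weight = 1, length = 1, mean = 1/1 ≈ 1.000
  cycle 0 → 1 → 0: weight = 16, length = 2, mean = 16/2 ≈ 8.000
  cycle 0 → 2 → 0: weight = 9, length = 2, mean = 9/2 ≈ 4.500
  cycle 1 → 0 → 1: weight = 16, length = 2, mean = 16/2 ≈ 8.000
Minimum mean = 1.000, attained e.g. along the cycle 2 → 2 with weight 1 and length 1. So λ(A) = 1/1 = 1.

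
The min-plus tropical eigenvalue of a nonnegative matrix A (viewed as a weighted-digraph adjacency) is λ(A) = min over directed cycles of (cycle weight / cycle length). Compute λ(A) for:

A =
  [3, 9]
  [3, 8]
λ(A) = 3

Enumerate directed cycles and compute their means (weight / length). Sample:
  cycle 0 → 0: weight = 3, length = 1, mean = 3/1 ≈ 3.000
  cycle 1 → 1: weight = 8, length = 1, mean = 8/1 ≈ 8.000
  cycle 0 → 1 → 0: weight = 12, length = 2, mean = 12/2 ≈ 6.000
  cycle 1 → 0 → 1: weight = 12, length = 2, mean = 12/2 ≈ 6.000
Minimum mean = 3.000, attained e.g. along the cycle 0 → 0 with weight 3 and length 1. So λ(A) = 3/1 = 3.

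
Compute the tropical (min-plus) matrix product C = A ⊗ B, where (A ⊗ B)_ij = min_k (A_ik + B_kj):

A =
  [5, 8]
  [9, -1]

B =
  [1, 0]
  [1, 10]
A ⊗ B =
  [6, 5]
  [0, 9]

Apply the min-plus product entry-by-entry:
  C[0][0] = min over k of (A[0][0] + B[0][0] = 5 + 1 = 6, A[0][1] + B[1][0] = 8 + 1 = 9) = 6 (attained at k = 0)
  C[0][1] = min over k of (A[0][0] + B[0][1] = 5 + 0 = 5, A[0][1] + B[1][1] = 8 + 10 = 18) = 5 (attained at k = 0)
  C[1][0] = min over k of (A[1][0] + B[0][0] = 9 + 1 = 10, A[1][1] + B[1][0] = -1 + 1 = 0) = 0 (attained at k = 1)
  C[1][1] = min over k of (A[1][0] + B[0][1] = 9 + 0 = 9, A[1][1] + B[1][1] = -1 + 10 = 9) = 9 (attained at k = 0)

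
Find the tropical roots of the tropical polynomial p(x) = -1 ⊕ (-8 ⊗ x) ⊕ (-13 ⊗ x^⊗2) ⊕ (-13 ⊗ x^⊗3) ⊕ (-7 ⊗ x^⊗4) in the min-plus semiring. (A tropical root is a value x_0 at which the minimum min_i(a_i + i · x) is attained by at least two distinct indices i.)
Roots: {-6, 0, 5, 7}

Each tropical root is a break point of the lower envelope of the lines y = a_i + i · x (there are 5 lines, with slopes 0, 1, ..., 4). Only the lines that attain the minimum somewhere contribute to roots; other lines are dominated. Here the surviving (envelope) indices are i = 4, i = 3, i = 2, i = 1, i = 0.
Intersections between consecutive envelope lines give the roots: for adjacent envelope indices i < j the intersection is x = (a_i − a_j) / (j − i). Reading off the sorted break points: {-6, 0, 5, 7}.
Verification: at each break x_0, at least two indices attain the minimum of min_i(a_i + i · x_0).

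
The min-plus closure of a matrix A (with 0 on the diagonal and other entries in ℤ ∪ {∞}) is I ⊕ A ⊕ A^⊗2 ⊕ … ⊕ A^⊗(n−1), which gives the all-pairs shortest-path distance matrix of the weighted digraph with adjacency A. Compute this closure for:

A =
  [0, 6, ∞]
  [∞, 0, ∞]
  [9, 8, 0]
Closure =
  [0, 6, ∞]
  [∞, 0, ∞]
  [9, 8, 0]

This is the Floyd-Warshall all-pairs shortest-path computation. For each intermediate vertex k = 0, 1, …, 2, update dist[i][j] ← min(dist[i][j], dist[i][k] + dist[k][j]). The final matrix gives, for each (i, j), the minimum total weight of any directed path from i to j (possibly empty when i = j).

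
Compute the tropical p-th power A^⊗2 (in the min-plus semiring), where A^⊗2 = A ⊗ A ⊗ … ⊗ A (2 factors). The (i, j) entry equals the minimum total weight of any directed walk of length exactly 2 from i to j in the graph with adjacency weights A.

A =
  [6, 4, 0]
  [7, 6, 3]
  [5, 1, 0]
A^⊗2 =
  [5, 1, 0]
  [8, 4, 3]
  [5, 1, 0]

Each entry (A^⊗2)_ij equals the minimum over all length-2 walks i = v_0 → v_1 → … → v_2 = j of Σ_t A[v_t][v_{t+1}]. For example, for (i, j) = (0, 2) we minimise over 3 possible intermediate vertex sequences; the minimum is 0, attained along the walk 0 → 2 → 2.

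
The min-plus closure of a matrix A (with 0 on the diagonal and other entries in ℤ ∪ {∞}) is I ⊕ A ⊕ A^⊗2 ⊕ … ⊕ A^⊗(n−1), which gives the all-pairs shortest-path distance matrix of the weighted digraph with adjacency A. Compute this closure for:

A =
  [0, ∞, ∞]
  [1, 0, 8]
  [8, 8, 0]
Closure =
  [0, ∞, ∞]
  [1, 0, 8]
  [8, 8, 0]

This is the Floyd-Warshall all-pairs shortest-path computation. For each intermediate vertex k = 0, 1, …, 2, update dist[i][j] ← min(dist[i][j], dist[i][k] + dist[k][j]). The final matrix gives, for each (i, j), the minimum total weight of any directed path from i to j (possibly empty when i = j).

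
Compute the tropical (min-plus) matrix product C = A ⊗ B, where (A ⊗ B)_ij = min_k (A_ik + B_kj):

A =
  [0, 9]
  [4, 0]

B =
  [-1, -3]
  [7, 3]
A ⊗ B =
  [-1, -3]
  [3, 1]

Apply the min-plus product entry-by-entry:
  C[0][0] = min over k of (A[0][0] + B[0][0] = 0 + -1 = -1, A[0][1] + B[1][0] = 9 + 7 = 16) = -1 (attained at k = 0)
  C[0][1] = min over k of (A[0][0] + B[0][1] = 0 + -3 = -3, A[0][1] + B[1][1] = 9 + 3 = 12) = -3 (attained at k = 0)
  C[1][0] = min over k of (A[1][0] + B[0][0] = 4 + -1 = 3, A[1][1] + B[1][0] = 0 + 7 = 7) = 3 (attained at k = 0)
  C[1][1] = min over k of (A[1][0] + B[0][1] = 4 + -3 = 1, A[1][1] + B[1][1] = 0 + 3 = 3) = 1 (attained at k = 0)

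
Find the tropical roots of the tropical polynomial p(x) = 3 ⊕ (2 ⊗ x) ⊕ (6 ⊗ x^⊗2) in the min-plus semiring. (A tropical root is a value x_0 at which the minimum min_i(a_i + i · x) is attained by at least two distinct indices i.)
Roots: {-4, 1}

Each tropical root is a break point of the lower envelope of the lines y = a_i + i · x (there are 3 lines, with slopes 0, 1, ..., 2). Only the lines that attain the minimum somewhere contribute to roots; other lines are dominated. Here the surviving (envelope) indices are i = 2, i = 1, i = 0.
Intersections between consecutive envelope lines give the roots: for adjacent envelope indices i < j the intersection is x = (a_i − a_j) / (j − i). Reading off the sorted break points: {-4, 1}.
Verification: at each break x_0, at least two indices attain the minimum of min_i(a_i + i · x_0).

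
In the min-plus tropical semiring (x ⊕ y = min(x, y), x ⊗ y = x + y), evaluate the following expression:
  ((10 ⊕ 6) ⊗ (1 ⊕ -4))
((10 ⊕ 6) ⊗ (1 ⊕ -4)) = 2

Expand innermost to outermost. Recall ⊕ takes the minimum of its arguments and ⊗ takes their sum. Working out the expression ((10 ⊕ 6) ⊗ (1 ⊕ -4)) gives 2.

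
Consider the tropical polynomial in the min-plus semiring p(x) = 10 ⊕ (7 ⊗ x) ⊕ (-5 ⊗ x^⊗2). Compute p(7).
p(7) = 9

A tropical monomial a ⊗ x^⊗i evaluates to a + i · x. Evaluating each term at x = 7:
  Term 0 contributes 10 + 0 · 7 = 10
  Term 1 contributes 7 + 1 · 7 = 14
  Term 2 contributes -5 + 2 · 7 = 9
p(7) = ⊕ of these = min[10, 14, 9] = 9.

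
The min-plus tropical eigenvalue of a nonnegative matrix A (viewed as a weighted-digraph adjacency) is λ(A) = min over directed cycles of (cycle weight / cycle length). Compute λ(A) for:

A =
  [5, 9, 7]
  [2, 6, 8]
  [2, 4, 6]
λ(A) = 13/3

Enumerate directed cycles and compute their means (weight / length). Sample:
  cycle 0 → 0: weight = 5, length = 1, mean = 5/1 ≈ 5.000
  cycle 1 → 1: weight = 6, length = 1, mean = 6/1 ≈ 6.000
  cycle 2 → 2: weight = 6, length = 1, mean = 6/1 ≈ 6.000
  cycle 0 → 1 → 0: weight = 11, length = 2, mean = 11/2 ≈ 5.500
  cycle 0 → 2 → 0: weight = 9, length = 2, mean = 9/2 ≈ 4.500
  cycle 1 → 0 → 1: weight = 11, length = 2, mean = 11/2 ≈ 5.500
Minimum mean = 4.333, attained e.g. along the cycle 0 → 2 → 1 → 0 with weight 13 and length 3. So λ(A) = 13/3 = 13/3.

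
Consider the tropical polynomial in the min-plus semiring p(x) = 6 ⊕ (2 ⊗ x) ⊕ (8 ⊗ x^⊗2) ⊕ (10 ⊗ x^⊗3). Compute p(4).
p(4) = 6

A tropical monomial a ⊗ x^⊗i evaluates to a + i · x. Evaluating each term at x = 4:
  Term 0 contributes 6 + 0 · 4 = 6
  Term 1 contributes 2 + 1 · 4 = 6
  Term 2 contributes 8 + 2 · 4 = 16
  Term 3 contributes 10 + 3 · 4 = 22
p(4) = ⊕ of these = min[6, 6, 16, 22] = 6.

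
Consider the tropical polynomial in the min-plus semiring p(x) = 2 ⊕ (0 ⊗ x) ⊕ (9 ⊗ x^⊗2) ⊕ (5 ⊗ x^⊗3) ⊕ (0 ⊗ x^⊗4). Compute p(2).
p(2) = 2

A tropical monomial a ⊗ x^⊗i evaluates to a + i · x. Evaluating each term at x = 2:
  Term 0 contributes 2 + 0 · 2 = 2
  Term 1 contributes 0 + 1 · 2 = 2
  Term 2 contributes 9 + 2 · 2 = 13
  Term 3 contributes 5 + 3 · 2 = 11
  Term 4 contributes 0 + 4 · 2 = 8
p(2) = ⊕ of these = min[2, 2, 13, 11, 8] = 2.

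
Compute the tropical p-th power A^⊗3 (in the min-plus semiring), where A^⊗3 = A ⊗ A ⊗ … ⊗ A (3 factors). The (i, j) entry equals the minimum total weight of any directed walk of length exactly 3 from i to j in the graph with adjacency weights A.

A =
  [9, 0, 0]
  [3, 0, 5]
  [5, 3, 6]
A^⊗3 =
  [3, 0, 3]
  [3, 0, 3]
  [6, 3, 6]

Each entry (A^⊗3)_ij equals the minimum over all length-3 walks i = v_0 → v_1 → … → v_3 = j of Σ_t A[v_t][v_{t+1}]. For example, for (i, j) = (0, 2) we minimise over 9 possible intermediate vertex sequences; the minimum is 3, attained along the walk 0 → 1 → 0 → 2.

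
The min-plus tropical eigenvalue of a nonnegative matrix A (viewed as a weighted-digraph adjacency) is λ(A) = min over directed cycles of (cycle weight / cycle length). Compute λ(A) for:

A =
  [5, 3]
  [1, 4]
λ(A) = 2

Enumerate directed cycles and compute their means (weight / length). Sample:
  cycle 0 → 0: weight = 5, length = 1, mean = 5/1 ≈ 5.000
  cycle 1 → 1: weight = 4, length = 1, mean = 4/1 ≈ 4.000
  cycle 0 → 1 → 0: weight = 4, length = 2, mean = 4/2 ≈ 2.000
  cycle 1 → 0 → 1: weight = 4, length = 2, mean = 4/2 ≈ 2.000
Minimum mean = 2.000, attained e.g. along the cycle 0 → 1 → 0 with weight 4 and length 2. So λ(A) = 4/2 = 2.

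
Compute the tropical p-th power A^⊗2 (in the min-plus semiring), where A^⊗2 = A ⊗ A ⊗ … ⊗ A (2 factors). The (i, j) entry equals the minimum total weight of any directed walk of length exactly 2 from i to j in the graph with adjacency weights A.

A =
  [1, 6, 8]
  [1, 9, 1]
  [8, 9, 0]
A^⊗2 =
  [2, 7, 7]
  [2, 7, 1]
  [8, 9, 0]

Each entry (A^⊗2)_ij equals the minimum over all length-2 walks i = v_0 → v_1 → … → v_2 = j of Σ_t A[v_t][v_{t+1}]. For example, for (i, j) = (0, 2) we minimise over 3 possible intermediate vertex sequences; the minimum is 7, attained along the walk 0 → 1 → 2.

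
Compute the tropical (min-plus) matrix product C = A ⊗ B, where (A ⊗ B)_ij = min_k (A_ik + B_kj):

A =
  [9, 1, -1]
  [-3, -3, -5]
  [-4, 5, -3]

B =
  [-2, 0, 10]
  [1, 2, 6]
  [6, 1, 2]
A ⊗ B =
  [2, 0, 1]
  [-5, -4, -3]
  [-6, -4, -1]

Apply the min-plus product entry-by-entry:
  C[0][0] = min over k of (A[0][0] + B[0][0] = 9 + -2 = 7, A[0][1] + B[1][0] = 1 + 1 = 2, A[0][2] + B[2][0] = -1 + 6 = 5) = 2 (attained at k = 1)
  C[0][1] = min over k of (A[0][0] + B[0][1] = 9 + 0 = 9, A[0][1] + B[1][1] = 1 + 2 = 3, A[0][2] + B[2][1] = -1 + 1 = 0) = 0 (attained at k = 2)
  C[0][2] = min over k of (A[0][0] + B[0][2] = 9 + 10 = 19, A[0][1] + B[1][2] = 1 + 6 = 7, A[0][2] + B[2][2] = -1 + 2 = 1) = 1 (attained at k = 2)
  C[1][0] = min over k of (A[1][0] + B[0][0] = -3 + -2 = -5, A[1][1] + B[1][0] = -3 + 1 = -2, A[1][2] + B[2][0] = -5 + 6 = 1) = -5 (attained at k = 0)
  C[1][1] = min over k of (A[1][0] + B[0][1] = -3 + 0 = -3, A[1][1] + B[1][1] = -3 + 2 = -1, A[1][2] + B[2][1] = -5 + 1 = -4) = -4 (attained at k = 2)
  C[1][2] = min over k of (A[1][0] + B[0][2] = -3 + 10 = 7, A[1][1] + B[1][2] = -3 + 6 = 3, A[1][2] + B[2][2] = -5 + 2 = -3) = -3 (attained at k = 2)
  C[2][0] = min over k of (A[2][0] + B[0][0] = -4 + -2 = -6, A[2][1] + B[1][0] = 5 + 1 = 6, A[2][2] + B[2][0] = -3 + 6 = 3) = -6 (attained at k = 0)
  C[2][1] = min over k of (A[2][0] + B[0][1] = -4 + 0 = -4, A[2][1] + B[1][1] = 5 + 2 = 7, A[2][2] + B[2][1] = -3 + 1 = -2) = -4 (attained at k = 0)
  C[2][2] = min over k of (A[2][0] + B[0][2] = -4 + 10 = 6, A[2][1] + B[1][2] = 5 + 6 = 11, A[2][2] + B[2][2] = -3 + 2 = -1) = -1 (attained at k = 2)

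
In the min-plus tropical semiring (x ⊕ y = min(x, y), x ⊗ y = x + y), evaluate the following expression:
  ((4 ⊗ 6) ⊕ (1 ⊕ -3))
((4 ⊗ 6) ⊕ (1 ⊕ -3)) = -3

Expand innermost to outermost. Recall ⊕ takes the minimum of its arguments and ⊗ takes their sum. Working out the expression ((4 ⊗ 6) ⊕ (1 ⊕ -3)) gives -3.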